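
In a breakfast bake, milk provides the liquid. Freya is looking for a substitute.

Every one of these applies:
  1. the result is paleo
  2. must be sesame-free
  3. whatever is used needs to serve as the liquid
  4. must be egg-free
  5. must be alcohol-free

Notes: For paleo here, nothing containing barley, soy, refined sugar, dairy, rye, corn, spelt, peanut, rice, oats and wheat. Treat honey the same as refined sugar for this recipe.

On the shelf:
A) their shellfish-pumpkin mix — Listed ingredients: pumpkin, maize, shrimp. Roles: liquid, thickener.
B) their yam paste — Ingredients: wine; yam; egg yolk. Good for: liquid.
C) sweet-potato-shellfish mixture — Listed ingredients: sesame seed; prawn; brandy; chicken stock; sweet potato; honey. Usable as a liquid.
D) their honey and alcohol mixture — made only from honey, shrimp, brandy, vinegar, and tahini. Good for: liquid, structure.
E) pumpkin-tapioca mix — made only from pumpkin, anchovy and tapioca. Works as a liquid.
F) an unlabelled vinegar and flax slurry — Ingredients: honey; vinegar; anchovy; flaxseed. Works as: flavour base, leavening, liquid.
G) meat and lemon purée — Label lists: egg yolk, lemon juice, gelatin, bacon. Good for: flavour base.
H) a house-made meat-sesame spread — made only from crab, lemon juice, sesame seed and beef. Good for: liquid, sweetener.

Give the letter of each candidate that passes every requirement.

E

A: has maize, so not paleo — no
B: has egg yolk, so not egg-free; has wine, so not alcohol-free — reject
C: has honey, so not paleo; has sesame seed, so not sesame-free (and 1 more) — reject
D: has honey, so not paleo; has tahini, so not sesame-free (and 1 more) — reject
E: paleo, no egg — OK
F: has honey, so not paleo — out
G: not usable as a liquid; has egg yolk, so not egg-free — reject
H: has sesame seed, so not sesame-free — out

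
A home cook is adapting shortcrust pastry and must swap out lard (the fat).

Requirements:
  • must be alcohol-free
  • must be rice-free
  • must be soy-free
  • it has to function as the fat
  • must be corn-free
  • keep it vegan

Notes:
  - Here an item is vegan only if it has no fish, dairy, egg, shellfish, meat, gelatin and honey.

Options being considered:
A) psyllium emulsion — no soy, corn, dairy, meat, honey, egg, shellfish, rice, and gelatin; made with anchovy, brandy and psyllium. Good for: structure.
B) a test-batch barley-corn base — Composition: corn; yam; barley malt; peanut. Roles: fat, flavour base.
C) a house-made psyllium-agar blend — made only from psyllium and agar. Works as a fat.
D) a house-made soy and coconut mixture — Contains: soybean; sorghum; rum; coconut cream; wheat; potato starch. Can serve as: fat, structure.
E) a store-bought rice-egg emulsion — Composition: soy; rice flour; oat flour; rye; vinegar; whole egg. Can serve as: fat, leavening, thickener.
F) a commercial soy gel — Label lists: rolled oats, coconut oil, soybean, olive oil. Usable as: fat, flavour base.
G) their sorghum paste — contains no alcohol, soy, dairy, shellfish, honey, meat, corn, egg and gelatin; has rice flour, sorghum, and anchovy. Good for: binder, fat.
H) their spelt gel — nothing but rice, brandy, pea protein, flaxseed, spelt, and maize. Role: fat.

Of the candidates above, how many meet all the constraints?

A: not usable as a fat; has anchovy, so not vegan (and 1 more) — reject
B: has corn, so not corn-free — no
C: no soy, no alcohol — valid
D: has rum, so not alcohol-free; has soybean, so not soy-free — out
E: has whole egg, so not vegan; has rice flour, so not rice-free (and 1 more) — reject
F: has soybean, so not soy-free — out
G: has anchovy, so not vegan; has rice flour, so not rice-free — no
H: has maize, so not corn-free; has brandy, so not alcohol-free (and 1 more) — no

1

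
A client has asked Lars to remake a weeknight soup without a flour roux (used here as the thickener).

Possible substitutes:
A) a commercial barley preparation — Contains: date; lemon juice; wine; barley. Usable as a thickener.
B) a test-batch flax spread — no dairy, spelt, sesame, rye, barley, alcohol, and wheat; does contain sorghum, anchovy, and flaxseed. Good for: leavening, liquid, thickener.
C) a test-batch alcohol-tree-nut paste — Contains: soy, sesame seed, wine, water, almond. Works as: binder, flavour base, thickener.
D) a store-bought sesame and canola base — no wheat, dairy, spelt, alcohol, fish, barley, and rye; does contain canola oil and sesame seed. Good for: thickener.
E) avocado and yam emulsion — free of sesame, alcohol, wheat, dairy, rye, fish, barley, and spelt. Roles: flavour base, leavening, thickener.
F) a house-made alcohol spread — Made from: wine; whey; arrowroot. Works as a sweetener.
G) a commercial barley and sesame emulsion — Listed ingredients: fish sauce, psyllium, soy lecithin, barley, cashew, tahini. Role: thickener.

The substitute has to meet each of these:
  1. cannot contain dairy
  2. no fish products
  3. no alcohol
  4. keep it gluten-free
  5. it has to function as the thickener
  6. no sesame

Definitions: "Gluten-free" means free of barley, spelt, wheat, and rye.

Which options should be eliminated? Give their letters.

A: has barley, so not gluten-free; has wine, so not alcohol-free — no
B: has anchovy, so not fish-free — out
C: has wine, so not alcohol-free; has sesame seed, so not sesame-free — reject
D: has sesame seed, so not sesame-free — out
E: gluten-free, no dairy — keep
F: not usable as a thickener; has wine, so not alcohol-free (and 1 more) — reject
G: has barley, so not gluten-free; has fish sauce, so not fish-free (and 1 more) — out

A, B, C, D, F, G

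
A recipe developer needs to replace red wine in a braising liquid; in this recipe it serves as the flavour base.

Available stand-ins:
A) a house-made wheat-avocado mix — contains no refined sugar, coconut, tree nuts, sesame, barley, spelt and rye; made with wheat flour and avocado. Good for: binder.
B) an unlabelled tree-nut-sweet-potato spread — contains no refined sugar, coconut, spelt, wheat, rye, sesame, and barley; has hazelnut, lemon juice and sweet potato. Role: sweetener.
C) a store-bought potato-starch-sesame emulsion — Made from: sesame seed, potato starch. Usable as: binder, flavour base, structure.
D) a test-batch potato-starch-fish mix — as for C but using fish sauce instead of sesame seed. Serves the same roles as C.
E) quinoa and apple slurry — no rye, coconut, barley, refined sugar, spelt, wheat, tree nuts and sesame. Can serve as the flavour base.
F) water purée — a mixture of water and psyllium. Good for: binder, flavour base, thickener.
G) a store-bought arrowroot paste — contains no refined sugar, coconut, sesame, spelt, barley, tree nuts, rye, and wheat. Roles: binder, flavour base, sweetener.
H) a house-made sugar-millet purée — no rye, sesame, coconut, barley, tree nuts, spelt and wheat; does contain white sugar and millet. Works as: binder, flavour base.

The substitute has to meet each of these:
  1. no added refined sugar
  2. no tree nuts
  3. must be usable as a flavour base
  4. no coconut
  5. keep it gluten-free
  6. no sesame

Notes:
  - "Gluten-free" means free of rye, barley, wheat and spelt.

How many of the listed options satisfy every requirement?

A: not usable as a flavour base; has wheat flour, so not gluten-free — no
B: not usable as a flavour base; has hazelnut, so not tree-nut-free — no
C: has sesame seed, so not sesame-free — reject
D: only fish sauce and potato starch; none excluded — OK
E: every rule checks out — keep
F: no refined sugar, no tree nuts — valid
G: works as a flavour base, no tree nuts, no refined sugar — OK
H: has white sugar, so not no-added-sugar — reject

4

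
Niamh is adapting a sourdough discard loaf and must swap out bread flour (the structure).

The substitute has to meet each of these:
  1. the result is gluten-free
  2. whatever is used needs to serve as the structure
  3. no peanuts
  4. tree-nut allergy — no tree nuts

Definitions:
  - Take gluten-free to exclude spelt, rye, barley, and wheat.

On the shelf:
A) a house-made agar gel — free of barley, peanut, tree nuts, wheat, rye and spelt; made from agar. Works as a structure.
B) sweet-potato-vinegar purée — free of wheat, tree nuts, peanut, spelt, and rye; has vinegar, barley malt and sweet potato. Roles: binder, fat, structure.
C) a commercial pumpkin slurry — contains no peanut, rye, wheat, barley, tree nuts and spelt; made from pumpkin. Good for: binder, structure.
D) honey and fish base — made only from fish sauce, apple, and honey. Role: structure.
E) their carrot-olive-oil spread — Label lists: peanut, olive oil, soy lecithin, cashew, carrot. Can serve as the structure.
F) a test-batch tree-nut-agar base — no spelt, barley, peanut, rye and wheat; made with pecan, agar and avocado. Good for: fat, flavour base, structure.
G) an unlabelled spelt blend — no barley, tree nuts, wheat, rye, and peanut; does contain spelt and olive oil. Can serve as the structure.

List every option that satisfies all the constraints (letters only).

A, C, D

A: works as a structure, no peanut, gluten-free — valid
B: has barley malt, so not gluten-free — out
C: no peanut, no tree nuts — OK
D: nothing on the exclusion list — OK
E: has peanut, so not peanut-free; has cashew, so not tree-nut-free — reject
F: has pecan, so not tree-nut-free — out
G: has spelt, so not gluten-free — reject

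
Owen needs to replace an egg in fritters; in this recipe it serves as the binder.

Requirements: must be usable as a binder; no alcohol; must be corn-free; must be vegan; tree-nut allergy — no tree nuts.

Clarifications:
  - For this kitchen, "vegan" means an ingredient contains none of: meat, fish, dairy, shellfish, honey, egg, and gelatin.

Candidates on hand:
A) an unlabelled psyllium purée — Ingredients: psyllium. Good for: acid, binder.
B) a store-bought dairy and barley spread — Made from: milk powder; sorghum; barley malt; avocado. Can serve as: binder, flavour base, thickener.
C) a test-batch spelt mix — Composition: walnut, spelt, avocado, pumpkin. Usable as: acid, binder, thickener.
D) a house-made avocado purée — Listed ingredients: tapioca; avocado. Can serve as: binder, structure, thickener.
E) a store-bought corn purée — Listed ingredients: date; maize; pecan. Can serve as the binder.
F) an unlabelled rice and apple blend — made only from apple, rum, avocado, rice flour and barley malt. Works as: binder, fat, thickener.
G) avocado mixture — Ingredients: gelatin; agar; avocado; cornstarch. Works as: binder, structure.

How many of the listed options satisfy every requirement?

2

A: works as a binder, no alcohol, vegan — valid
B: has milk powder, so not vegan — reject
C: has walnut, so not tree-nut-free — reject
D: only tapioca and avocado; none excluded — keep
E: has pecan, so not tree-nut-free; has maize, so not corn-free — out
F: has rum, so not alcohol-free — reject
G: has gelatin, so not vegan; has cornstarch, so not corn-free — no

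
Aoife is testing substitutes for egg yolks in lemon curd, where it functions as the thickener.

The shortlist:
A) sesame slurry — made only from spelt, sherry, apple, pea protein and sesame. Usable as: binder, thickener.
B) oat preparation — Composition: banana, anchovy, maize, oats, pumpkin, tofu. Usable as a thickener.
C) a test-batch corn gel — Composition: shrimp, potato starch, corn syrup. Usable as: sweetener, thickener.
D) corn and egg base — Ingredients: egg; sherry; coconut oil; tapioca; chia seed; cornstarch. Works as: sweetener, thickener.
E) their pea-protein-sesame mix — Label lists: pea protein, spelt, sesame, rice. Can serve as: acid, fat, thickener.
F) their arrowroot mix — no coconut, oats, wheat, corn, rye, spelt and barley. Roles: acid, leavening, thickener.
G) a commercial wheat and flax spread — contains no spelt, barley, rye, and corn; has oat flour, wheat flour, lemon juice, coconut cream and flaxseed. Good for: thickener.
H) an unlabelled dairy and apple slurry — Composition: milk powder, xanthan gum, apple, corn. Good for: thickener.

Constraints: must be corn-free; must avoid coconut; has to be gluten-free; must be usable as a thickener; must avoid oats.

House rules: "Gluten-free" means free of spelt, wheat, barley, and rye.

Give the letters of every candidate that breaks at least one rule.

A, B, C, D, E, G, H

A: has spelt, so not gluten-free — out
B: has oats, so not oat-free; has maize, so not corn-free — out
C: has corn syrup, so not corn-free — out
D: has cornstarch, so not corn-free; has coconut oil, so not coconut-free — reject
E: has spelt, so not gluten-free — no
F: no oats, no coconut — keep
G: has wheat flour, so not gluten-free; has oat flour, so not oat-free (and 1 more) — no
H: has corn, so not corn-free — no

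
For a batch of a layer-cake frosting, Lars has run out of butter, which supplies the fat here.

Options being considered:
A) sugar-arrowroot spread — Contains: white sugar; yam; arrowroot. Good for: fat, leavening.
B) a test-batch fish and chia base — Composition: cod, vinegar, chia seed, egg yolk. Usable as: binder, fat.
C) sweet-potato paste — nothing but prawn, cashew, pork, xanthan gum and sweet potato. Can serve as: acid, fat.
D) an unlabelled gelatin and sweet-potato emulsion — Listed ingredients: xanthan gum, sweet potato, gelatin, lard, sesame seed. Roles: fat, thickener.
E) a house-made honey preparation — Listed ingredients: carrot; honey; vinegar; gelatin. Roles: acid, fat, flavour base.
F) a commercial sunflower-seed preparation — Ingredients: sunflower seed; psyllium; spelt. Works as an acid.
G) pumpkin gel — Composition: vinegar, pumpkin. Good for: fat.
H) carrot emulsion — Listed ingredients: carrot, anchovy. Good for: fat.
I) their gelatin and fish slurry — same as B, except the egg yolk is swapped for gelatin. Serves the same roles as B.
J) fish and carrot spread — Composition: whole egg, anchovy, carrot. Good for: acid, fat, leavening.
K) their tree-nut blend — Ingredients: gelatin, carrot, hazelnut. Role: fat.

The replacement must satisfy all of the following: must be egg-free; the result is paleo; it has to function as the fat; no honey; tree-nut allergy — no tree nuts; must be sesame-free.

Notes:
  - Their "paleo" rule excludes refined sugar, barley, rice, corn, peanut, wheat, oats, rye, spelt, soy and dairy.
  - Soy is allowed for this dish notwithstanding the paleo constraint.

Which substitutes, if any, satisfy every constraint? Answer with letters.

G, H, I

A: has white sugar, so not paleo — reject
B: has egg yolk, so not egg-free — out
C: has cashew, so not tree-nut-free — out
D: has sesame seed, so not sesame-free — no
E: has honey, so not honey-free — no
F: not usable as a fat; has spelt, so not paleo — reject
G: only vinegar and pumpkin; none excluded — valid
H: paleo, no honey — keep
I: cod and gelatin etc. — none of it excluded — keep
J: has whole egg, so not egg-free — out
K: has hazelnut, so not tree-nut-free — out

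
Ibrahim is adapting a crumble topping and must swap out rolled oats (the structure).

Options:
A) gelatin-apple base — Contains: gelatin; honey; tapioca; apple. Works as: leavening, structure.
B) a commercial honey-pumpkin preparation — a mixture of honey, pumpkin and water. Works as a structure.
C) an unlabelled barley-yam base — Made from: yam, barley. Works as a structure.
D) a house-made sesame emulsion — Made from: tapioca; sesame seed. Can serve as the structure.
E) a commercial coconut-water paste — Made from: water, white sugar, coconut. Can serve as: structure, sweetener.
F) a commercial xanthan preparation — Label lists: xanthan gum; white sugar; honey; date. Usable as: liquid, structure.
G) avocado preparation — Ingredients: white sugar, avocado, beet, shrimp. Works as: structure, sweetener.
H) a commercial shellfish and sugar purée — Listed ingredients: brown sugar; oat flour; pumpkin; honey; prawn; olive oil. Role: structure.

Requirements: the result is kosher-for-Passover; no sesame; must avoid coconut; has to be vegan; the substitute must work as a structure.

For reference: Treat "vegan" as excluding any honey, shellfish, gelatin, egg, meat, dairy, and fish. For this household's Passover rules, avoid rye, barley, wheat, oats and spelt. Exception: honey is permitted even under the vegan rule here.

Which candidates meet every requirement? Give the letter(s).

A: has gelatin, so not vegan — out
B: honey is permitted under the vegan carve-out; nothing else excluded — valid
C: has barley, so not kosher-for-Passover — out
D: has sesame seed, so not sesame-free — reject
E: has coconut, so not coconut-free — no
F: honey is permitted under the vegan carve-out; nothing else excluded — valid
G: has shrimp, so not vegan — no
H: has prawn, so not vegan; has oat flour, so not kosher-for-Passover — out

B, F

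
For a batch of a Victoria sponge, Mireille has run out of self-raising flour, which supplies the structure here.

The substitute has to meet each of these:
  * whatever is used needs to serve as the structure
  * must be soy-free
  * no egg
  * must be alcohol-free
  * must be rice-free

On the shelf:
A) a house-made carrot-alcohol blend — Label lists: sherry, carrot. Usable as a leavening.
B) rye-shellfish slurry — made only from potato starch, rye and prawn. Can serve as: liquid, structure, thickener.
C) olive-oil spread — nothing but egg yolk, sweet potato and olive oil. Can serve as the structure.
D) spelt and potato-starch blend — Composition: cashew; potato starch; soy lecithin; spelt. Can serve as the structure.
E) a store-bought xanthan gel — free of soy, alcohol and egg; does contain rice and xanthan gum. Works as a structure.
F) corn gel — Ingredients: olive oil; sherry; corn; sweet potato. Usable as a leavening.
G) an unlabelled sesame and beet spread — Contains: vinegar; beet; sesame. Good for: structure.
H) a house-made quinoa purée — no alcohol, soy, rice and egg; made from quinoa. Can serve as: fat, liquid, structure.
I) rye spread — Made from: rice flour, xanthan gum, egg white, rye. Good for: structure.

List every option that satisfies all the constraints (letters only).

A: not usable as a structure; has sherry, so not alcohol-free — no
B: only rye, prawn and potato starch; none excluded — keep
C: has egg yolk, so not egg-free — out
D: has soy lecithin, so not soy-free — no
E: has rice, so not rice-free — reject
F: not usable as a structure; has sherry, so not alcohol-free — out
G: all constraints satisfied — OK
H: no rice, no alcohol — keep
I: has egg white, so not egg-free; has rice flour, so not rice-free — reject

B, G, H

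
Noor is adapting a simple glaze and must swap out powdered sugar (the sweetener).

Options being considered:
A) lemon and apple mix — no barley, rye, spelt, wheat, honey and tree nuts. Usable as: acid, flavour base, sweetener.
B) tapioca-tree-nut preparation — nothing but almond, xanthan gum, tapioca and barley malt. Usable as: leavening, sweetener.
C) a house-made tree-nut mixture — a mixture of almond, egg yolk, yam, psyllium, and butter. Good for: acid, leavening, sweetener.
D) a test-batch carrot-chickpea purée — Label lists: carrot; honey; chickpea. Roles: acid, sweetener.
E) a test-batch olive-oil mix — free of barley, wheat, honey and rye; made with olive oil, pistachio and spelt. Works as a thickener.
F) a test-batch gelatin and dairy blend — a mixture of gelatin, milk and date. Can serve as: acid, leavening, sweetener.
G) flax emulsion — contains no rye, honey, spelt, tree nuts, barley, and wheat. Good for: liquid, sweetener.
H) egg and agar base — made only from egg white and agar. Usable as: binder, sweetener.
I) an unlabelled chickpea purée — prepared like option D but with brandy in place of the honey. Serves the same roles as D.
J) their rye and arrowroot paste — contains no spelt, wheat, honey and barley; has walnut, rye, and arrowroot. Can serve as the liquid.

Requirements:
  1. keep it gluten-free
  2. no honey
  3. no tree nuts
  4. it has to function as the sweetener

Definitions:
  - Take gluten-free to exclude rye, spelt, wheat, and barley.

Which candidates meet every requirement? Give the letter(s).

A: gluten-free, no honey — valid
B: has barley malt, so not gluten-free; has almond, so not tree-nut-free — out
C: has almond, so not tree-nut-free — reject
D: has honey, so not honey-free — no
E: not usable as a sweetener; has spelt, so not gluten-free (and 1 more) — reject
F: nothing on the exclusion list — valid
G: no honey, gluten-free — valid
H: nothing on the exclusion list — keep
I: only brandy, chickpea and carrot; none excluded — keep
J: not usable as a sweetener; has rye, so not gluten-free (and 1 more) — out

A, F, G, H, I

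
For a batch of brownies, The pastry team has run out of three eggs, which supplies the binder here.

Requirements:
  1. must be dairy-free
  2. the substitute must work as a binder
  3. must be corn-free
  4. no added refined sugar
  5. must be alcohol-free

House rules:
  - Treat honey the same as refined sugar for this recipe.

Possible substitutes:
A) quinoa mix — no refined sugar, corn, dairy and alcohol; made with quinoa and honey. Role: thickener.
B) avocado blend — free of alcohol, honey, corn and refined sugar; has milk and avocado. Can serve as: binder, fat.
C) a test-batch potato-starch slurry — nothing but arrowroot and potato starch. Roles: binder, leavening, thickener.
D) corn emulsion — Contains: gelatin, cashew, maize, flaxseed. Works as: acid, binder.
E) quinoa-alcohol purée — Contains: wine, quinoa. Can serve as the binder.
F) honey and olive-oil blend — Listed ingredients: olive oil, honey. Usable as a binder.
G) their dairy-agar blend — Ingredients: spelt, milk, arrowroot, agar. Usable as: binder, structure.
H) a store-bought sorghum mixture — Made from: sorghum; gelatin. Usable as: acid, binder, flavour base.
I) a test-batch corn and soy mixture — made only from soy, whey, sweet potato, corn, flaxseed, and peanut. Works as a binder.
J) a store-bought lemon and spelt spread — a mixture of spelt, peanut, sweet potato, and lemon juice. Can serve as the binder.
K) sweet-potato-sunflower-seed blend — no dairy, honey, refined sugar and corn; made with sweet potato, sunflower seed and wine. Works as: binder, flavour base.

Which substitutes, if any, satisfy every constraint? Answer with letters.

C, H, J

A: not usable as a binder; has honey, so not no-added-sugar — no
B: has milk, so not dairy-free — no
C: works as a binder, no alcohol, no corn — OK
D: has maize, so not corn-free — no
E: has wine, so not alcohol-free — out
F: has honey, so not no-added-sugar — out
G: has milk, so not dairy-free — out
H: all constraints satisfied — OK
I: has whey, so not dairy-free; has corn, so not corn-free — out
J: works as a binder, no alcohol, no corn — OK
K: has wine, so not alcohol-free — reject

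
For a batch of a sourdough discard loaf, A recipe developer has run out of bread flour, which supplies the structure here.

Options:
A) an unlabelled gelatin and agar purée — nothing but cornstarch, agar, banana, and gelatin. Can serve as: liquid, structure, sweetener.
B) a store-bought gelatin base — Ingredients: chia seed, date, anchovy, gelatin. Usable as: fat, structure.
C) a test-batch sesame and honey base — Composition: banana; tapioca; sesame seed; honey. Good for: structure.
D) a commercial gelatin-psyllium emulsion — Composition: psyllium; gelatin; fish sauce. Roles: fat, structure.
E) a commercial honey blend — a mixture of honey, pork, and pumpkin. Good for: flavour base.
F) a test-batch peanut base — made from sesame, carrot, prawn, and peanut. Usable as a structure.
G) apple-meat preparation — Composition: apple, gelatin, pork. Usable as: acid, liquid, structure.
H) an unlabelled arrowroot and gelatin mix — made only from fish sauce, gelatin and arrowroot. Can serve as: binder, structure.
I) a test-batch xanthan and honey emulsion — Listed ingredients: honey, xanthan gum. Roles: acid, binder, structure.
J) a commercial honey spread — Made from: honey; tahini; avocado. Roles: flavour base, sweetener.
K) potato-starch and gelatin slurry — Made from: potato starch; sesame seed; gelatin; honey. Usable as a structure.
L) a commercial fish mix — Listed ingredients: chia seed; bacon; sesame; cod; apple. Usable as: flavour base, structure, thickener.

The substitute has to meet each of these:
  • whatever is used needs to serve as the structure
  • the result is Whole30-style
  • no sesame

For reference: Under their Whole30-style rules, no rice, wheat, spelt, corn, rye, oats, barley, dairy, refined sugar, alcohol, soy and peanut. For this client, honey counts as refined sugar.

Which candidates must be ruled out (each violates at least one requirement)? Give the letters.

A: has cornstarch, so not Whole30-style — reject
B: no sesame, Whole30-style — keep
C: has honey, so not Whole30-style; has sesame seed, so not sesame-free — reject
D: nothing on the exclusion list — OK
E: not usable as a structure; has honey, so not Whole30-style — reject
F: has peanut, so not Whole30-style; has sesame, so not sesame-free — no
G: only gelatin, pork and apple; none excluded — keep
H: no sesame, Whole30-style — keep
I: has honey, so not Whole30-style — reject
J: not usable as a structure; has honey, so not Whole30-style (and 1 more) — reject
K: has honey, so not Whole30-style; has sesame seed, so not sesame-free — out
L: has sesame, so not sesame-free — no

A, C, E, F, I, J, K, L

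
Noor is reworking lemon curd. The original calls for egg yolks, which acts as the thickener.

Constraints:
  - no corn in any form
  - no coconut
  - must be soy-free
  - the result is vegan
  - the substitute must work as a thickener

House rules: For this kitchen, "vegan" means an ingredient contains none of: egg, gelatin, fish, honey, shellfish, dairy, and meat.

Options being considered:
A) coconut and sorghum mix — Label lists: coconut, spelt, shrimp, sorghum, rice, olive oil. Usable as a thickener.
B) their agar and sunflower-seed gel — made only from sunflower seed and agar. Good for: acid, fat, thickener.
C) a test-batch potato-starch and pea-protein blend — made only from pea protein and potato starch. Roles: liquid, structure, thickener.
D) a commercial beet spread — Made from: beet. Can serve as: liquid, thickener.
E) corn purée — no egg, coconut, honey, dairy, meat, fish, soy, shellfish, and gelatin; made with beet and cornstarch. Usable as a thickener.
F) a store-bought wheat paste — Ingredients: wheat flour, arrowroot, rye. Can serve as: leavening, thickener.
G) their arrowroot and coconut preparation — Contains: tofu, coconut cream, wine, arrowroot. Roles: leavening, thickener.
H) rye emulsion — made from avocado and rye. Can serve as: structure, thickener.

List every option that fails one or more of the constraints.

A, E, G

A: has shrimp, so not vegan; has coconut, so not coconut-free — reject
B: works as a thickener, no soy, no coconut — keep
C: only pea protein and potato starch; none excluded — valid
D: every rule checks out — valid
E: has cornstarch, so not corn-free — out
F: no corn, vegan — valid
G: has coconut cream, so not coconut-free; has tofu, so not soy-free — no
H: only rye and avocado; none excluded — valid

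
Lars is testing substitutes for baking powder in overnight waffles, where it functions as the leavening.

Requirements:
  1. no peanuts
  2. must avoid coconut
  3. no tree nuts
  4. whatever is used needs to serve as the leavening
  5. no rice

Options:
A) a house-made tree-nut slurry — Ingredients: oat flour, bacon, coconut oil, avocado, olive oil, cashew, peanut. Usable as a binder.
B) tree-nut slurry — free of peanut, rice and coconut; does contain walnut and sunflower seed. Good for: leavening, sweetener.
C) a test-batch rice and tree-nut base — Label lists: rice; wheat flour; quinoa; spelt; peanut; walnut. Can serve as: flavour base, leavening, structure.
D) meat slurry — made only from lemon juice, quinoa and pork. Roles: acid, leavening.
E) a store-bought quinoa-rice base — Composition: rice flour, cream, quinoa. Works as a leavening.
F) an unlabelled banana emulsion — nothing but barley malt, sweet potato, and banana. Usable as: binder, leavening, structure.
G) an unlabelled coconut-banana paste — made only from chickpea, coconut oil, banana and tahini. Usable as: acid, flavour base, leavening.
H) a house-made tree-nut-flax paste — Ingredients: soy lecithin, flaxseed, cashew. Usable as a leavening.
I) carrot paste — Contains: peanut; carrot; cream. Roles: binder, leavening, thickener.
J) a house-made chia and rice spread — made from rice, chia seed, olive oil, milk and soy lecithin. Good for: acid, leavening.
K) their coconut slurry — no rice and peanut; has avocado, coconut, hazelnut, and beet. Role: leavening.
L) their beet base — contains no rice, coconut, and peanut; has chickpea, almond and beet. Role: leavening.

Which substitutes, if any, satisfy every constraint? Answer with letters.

A: not usable as a leavening; has coconut oil, so not coconut-free (and 2 more) — reject
B: has walnut, so not tree-nut-free — reject
C: has walnut, so not tree-nut-free; has peanut, so not peanut-free (and 1 more) — out
D: nothing on the exclusion list — keep
E: has rice flour, so not rice-free — reject
F: only barley malt, banana, and sweet potato; none excluded — valid
G: has coconut oil, so not coconut-free — no
H: has cashew, so not tree-nut-free — out
I: has peanut, so not peanut-free — reject
J: has rice, so not rice-free — out
K: has coconut, so not coconut-free; has hazelnut, so not tree-nut-free — reject
L: has almond, so not tree-nut-free — no

D, F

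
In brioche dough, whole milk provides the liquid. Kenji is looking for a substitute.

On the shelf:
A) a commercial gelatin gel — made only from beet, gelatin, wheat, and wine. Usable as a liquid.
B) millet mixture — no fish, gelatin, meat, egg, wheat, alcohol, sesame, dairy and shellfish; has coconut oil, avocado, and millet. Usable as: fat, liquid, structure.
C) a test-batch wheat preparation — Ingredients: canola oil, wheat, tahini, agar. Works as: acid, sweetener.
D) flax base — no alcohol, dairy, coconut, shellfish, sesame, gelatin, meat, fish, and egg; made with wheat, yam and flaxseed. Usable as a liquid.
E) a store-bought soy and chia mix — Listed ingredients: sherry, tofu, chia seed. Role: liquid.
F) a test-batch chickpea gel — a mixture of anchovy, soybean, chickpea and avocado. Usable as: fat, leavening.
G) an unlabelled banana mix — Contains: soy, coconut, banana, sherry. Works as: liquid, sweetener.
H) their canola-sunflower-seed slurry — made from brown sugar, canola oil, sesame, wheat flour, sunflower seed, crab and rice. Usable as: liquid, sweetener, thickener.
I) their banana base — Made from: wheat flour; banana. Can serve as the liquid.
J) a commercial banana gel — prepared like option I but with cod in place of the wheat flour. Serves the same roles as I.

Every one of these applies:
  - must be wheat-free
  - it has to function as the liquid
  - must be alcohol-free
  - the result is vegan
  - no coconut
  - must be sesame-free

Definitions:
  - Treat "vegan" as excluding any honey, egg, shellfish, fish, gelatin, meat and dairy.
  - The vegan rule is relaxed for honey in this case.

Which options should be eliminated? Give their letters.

A: has gelatin, so not vegan; has wheat, so not wheat-free (and 1 more) — no
B: has coconut oil, so not coconut-free — no
C: not usable as a liquid; has tahini, so not sesame-free (and 1 more) — reject
D: has wheat, so not wheat-free — reject
E: has sherry, so not alcohol-free — reject
F: not usable as a liquid; has anchovy, so not vegan — out
G: has coconut, so not coconut-free; has sherry, so not alcohol-free — reject
H: has crab, so not vegan; has sesame, so not sesame-free (and 1 more) — out
I: has wheat flour, so not wheat-free — out
J: has cod, so not vegan — no

A, B, C, D, E, F, G, H, I, J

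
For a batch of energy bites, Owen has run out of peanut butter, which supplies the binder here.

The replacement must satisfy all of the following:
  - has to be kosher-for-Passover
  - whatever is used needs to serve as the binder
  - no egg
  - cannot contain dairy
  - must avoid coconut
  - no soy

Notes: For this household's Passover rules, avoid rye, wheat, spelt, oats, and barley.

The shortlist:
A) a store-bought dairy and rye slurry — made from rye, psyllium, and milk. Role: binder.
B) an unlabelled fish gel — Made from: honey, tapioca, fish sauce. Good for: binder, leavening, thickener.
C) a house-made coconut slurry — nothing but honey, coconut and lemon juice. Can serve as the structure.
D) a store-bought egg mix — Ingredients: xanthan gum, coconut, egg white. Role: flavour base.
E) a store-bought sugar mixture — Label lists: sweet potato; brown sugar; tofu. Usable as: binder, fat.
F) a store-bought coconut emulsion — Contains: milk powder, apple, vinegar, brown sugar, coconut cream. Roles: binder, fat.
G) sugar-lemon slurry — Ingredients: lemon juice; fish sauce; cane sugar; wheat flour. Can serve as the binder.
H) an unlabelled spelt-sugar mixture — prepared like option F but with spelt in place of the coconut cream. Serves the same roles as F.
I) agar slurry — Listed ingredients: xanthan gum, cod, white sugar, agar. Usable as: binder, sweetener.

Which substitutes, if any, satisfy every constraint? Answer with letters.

B, I

A: has rye, so not kosher-for-Passover; has milk, so not dairy-free — reject
B: works as a binder, no soy, no dairy — valid
C: not usable as a binder; has coconut, so not coconut-free — reject
D: not usable as a binder; has coconut, so not coconut-free (and 1 more) — no
E: has tofu, so not soy-free — out
F: has coconut cream, so not coconut-free; has milk powder, so not dairy-free — no
G: has wheat flour, so not kosher-for-Passover — reject
H: has spelt, so not kosher-for-Passover; has milk powder, so not dairy-free — no
I: every rule checks out — valid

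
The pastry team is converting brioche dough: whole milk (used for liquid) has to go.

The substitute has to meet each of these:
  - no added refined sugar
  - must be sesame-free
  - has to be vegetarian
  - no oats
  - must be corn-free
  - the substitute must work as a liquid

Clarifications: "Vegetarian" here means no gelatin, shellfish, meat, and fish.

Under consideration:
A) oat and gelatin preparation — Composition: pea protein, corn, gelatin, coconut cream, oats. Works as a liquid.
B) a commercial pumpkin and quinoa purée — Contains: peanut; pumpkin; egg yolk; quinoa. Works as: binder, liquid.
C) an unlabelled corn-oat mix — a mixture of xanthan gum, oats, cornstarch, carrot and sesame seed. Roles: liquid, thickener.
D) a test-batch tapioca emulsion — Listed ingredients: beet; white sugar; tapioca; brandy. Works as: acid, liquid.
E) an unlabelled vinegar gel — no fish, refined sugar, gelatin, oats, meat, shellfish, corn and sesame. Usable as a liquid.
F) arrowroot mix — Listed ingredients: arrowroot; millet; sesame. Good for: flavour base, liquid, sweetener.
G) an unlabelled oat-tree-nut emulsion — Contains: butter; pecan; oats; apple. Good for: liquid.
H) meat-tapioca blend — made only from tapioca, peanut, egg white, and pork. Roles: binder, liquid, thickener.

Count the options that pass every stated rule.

A: has gelatin, so not vegetarian; has corn, so not corn-free (and 1 more) — out
B: egg yolk and peanut etc. — none of it excluded — OK
C: has cornstarch, so not corn-free; has sesame seed, so not sesame-free (and 1 more) — out
D: has white sugar, so not no-added-sugar — no
E: no refined sugar, no oats — keep
F: has sesame, so not sesame-free — reject
G: has oats, so not oat-free — no
H: has pork, so not vegetarian — reject

2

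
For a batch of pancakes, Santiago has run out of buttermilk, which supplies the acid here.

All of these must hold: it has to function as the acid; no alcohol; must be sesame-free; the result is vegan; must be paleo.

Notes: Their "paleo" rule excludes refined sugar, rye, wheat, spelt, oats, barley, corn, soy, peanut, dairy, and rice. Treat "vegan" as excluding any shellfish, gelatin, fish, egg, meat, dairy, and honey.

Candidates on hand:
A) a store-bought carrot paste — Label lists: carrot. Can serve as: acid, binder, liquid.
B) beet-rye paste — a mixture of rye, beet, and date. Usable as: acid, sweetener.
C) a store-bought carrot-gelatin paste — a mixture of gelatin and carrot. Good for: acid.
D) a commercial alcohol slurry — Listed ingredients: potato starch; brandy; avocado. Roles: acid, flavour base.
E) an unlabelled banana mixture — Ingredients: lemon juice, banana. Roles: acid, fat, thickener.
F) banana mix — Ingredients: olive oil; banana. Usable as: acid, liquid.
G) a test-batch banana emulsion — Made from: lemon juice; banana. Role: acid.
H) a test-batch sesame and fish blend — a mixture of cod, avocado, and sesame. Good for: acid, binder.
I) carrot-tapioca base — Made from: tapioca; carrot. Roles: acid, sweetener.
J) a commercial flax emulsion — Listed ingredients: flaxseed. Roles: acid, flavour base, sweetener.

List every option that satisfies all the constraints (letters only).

A: all constraints satisfied — OK
B: has rye, so not paleo — reject
C: has gelatin, so not vegan — reject
D: has brandy, so not alcohol-free — reject
E: only lemon juice and banana; none excluded — valid
F: works as an acid, no alcohol, vegan — keep
G: works as an acid, no alcohol, vegan — valid
H: has cod, so not vegan; has sesame, so not sesame-free — reject
I: all constraints satisfied — keep
J: works as an acid, no sesame, paleo — OK

A, E, F, G, I, J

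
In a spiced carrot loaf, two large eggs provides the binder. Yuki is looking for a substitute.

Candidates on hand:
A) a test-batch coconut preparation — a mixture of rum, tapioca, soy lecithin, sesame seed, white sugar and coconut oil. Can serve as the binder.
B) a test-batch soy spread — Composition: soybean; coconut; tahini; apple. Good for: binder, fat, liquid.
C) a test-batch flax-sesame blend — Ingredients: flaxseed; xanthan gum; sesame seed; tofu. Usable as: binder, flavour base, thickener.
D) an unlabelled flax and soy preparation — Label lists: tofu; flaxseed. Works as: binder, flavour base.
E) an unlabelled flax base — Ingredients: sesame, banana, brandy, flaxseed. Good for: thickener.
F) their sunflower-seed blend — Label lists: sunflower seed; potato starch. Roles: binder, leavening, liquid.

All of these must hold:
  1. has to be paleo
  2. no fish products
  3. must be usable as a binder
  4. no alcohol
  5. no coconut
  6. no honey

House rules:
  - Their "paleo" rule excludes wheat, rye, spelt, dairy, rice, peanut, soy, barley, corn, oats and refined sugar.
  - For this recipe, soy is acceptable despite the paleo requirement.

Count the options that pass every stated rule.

A: has white sugar, so not paleo; has coconut oil, so not coconut-free (and 1 more) — reject
B: has coconut, so not coconut-free — reject
C: soy is permitted under the paleo carve-out; nothing else excluded — OK
D: soy is permitted under the paleo carve-out; nothing else excluded — keep
E: not usable as a binder; has brandy, so not alcohol-free — reject
F: only potato starch and sunflower seed; none excluded — keep

3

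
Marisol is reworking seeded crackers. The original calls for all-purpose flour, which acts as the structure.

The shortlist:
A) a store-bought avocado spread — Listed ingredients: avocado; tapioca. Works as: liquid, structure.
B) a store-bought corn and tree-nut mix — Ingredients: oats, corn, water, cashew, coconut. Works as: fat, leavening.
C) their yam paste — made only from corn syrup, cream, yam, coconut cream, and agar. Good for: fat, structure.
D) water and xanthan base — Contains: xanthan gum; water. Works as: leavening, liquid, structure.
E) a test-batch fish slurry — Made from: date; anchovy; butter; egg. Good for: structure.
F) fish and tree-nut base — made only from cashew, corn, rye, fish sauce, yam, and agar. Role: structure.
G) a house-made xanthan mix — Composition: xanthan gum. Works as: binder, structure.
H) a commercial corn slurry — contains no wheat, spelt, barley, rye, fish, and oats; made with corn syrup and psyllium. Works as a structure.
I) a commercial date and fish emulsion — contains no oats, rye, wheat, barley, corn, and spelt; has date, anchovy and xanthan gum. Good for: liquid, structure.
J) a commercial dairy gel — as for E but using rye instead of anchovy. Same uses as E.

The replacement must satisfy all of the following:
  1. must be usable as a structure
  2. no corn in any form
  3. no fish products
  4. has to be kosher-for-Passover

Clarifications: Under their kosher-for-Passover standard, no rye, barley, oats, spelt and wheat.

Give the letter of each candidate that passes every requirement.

A: no fish, kosher-for-Passover — keep
B: not usable as a structure; has oats, so not kosher-for-Passover (and 1 more) — out
C: has corn syrup, so not corn-free — out
D: every rule checks out — keep
E: has anchovy, so not fish-free — no
F: has rye, so not kosher-for-Passover; has corn, so not corn-free (and 1 more) — reject
G: every rule checks out — keep
H: has corn syrup, so not corn-free — reject
I: has anchovy, so not fish-free — no
J: has rye, so not kosher-for-Passover — no

A, D, G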